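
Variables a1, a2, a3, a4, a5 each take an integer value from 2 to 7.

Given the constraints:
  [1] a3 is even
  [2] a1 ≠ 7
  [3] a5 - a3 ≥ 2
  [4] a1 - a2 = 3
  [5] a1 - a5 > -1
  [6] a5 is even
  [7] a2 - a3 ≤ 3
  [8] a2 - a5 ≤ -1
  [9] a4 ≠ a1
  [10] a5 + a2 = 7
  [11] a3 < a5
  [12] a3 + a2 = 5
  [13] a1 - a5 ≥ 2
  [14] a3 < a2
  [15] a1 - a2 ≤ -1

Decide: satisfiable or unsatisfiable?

Constraints 3, 7, 13, and 15 give a2 − a1 ≥ 1, a1 − a5 ≥ 2, a5 − a3 ≥ 2, a3 − a2 ≥ -3.
Adding all 4 inequalities: the left sides telescope to 0, and the right sides sum to 1 + 2 + 2 + (-3) = 2. So 0 ≥ 2, which is false.

Unsatisfiable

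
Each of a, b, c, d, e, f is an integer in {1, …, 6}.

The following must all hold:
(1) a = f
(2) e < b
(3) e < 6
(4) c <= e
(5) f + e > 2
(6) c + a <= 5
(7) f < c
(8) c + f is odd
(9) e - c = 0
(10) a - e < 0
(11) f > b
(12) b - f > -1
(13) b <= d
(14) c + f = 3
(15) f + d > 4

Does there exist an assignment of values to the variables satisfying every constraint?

Unsatisfiable

Constraints 2, 4, 7, and 11 give c ≤ e, e < b, b < f, f < c. Chaining: c ≤ e < b < f < c, which forces c < c — impossible.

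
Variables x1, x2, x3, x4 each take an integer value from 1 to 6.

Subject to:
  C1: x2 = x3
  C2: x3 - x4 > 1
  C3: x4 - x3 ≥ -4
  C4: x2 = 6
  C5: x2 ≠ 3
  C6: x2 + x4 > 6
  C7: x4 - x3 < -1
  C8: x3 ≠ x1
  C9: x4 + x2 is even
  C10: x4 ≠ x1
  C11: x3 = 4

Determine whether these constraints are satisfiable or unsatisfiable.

Constraint 4 fixes x2 = 6 and constraint 11 fixes x3 = 4, but constraint 1 requires x2 = x3. Since 6 ≠ 4, contradiction.

Unsatisfiable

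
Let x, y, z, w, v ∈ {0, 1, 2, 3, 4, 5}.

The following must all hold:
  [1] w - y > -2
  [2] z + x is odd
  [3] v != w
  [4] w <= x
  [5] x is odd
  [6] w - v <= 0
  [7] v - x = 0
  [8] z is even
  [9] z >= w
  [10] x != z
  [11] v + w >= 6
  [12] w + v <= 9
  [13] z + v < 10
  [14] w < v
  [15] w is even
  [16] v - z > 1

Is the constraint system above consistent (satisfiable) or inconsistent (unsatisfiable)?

Setting (x, y, z, w, v) = (5, 1, 2, 2, 5) satisfies everything: constraint 1: w - y = 1; constraint 6: w - v = -3, and the others follow.

Satisfiable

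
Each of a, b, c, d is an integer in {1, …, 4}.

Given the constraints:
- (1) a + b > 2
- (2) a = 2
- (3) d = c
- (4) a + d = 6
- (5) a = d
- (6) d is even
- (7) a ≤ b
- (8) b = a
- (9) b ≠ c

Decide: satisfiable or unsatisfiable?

From constraints 3, 5, and 8, b = a = d = c, so b = c. But constraint 9 says b ≠ c. Contradiction.

Unsatisfiable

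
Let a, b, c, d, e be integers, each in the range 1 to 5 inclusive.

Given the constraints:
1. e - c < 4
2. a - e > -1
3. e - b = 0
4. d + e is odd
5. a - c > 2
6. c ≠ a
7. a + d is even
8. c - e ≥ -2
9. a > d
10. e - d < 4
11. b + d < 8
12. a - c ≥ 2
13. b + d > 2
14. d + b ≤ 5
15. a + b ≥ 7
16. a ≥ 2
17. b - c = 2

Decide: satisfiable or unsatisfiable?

Try a = 4, b = 3, c = 1, d = 2, e = 3.
Check constraint 1: e - c = 2; constraint 2: a - e = 1. The remaining constraints are straightforward to verify.

Satisfiable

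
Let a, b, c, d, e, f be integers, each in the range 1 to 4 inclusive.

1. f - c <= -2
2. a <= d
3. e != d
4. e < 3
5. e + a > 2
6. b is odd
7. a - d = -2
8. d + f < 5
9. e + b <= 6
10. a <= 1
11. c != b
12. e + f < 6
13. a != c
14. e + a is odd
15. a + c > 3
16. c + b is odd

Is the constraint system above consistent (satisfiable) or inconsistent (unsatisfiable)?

Satisfiable

Try a = 1, b = 3, c = 4, d = 3, e = 2, f = 1.
Check constraint 1: f - c = -3; constraint 5: e + a = 3. The remaining constraints are straightforward to verify.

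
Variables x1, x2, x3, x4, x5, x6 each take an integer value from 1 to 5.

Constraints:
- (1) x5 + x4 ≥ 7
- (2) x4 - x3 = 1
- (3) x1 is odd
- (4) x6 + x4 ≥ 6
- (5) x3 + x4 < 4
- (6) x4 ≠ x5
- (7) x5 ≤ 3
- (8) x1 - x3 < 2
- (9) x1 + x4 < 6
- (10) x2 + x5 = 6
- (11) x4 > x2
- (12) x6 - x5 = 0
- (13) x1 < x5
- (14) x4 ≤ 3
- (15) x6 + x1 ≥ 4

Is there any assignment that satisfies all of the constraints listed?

From constraint 7: x5 ≤ 3. From constraint 14: x4 ≤ 3. Hence x5 + x4 ≤ 6. But constraint 1 requires x5 + x4 ≥ 7, and 7 > 6. Contradiction.

Unsatisfiable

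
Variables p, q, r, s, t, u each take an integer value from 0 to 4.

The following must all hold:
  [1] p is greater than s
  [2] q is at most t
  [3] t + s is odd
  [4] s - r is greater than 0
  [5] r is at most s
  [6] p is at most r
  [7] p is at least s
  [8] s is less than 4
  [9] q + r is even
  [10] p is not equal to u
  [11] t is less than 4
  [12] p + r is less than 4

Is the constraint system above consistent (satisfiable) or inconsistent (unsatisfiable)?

Constraints 1, 4, and 6 give p ≤ r, r < s, s < p. Chaining: p ≤ r < s < p, which forces p < p — impossible.

Unsatisfiable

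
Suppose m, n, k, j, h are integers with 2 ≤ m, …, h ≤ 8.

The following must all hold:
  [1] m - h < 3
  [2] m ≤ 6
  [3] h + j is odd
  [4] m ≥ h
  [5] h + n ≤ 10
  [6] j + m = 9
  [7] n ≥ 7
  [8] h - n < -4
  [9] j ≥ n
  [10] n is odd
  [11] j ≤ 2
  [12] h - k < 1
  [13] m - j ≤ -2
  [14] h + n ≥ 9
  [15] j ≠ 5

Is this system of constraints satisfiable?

From constraints 2 and 4: h ≤ m ≤ 6. From constraints 9 and 11: n ≤ j ≤ 2. Hence h + n ≤ 8. But constraint 14 requires h + n ≥ 9, and 9 > 8. Contradiction.

Unsatisfiable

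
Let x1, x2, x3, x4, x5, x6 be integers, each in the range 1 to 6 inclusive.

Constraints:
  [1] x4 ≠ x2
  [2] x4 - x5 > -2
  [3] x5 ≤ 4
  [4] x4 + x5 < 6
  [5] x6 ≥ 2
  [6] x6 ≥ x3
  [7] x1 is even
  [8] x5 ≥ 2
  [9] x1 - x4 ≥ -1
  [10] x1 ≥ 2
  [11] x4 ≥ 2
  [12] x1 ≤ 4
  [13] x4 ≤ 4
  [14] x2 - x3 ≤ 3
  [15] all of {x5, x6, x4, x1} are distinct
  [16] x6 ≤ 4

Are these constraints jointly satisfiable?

Unsatisfiable

Constraints 3, 5, 8, 10, 11, 12, 13, and 16 confine each of x5, x6, x4, x1 to the 3 values {2, …, 4}.
Constraint 15 requires all 4 of them to be distinct, but only 3 values are available — impossible by the pigeonhole principle.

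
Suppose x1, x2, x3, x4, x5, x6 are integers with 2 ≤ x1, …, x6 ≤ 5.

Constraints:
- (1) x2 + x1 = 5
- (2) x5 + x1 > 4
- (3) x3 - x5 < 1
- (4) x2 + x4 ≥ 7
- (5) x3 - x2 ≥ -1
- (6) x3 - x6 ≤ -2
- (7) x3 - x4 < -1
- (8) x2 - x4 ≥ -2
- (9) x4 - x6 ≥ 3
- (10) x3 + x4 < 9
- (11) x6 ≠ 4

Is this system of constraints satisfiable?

Constraints 5, 6, 8, and 9 give x6 − x3 ≥ 2, x3 − x2 ≥ -1, x2 − x4 ≥ -2, x4 − x6 ≥ 3.
Adding all 4 inequalities: the left sides telescope to 0, and the right sides sum to 2 + (-1) + (-2) + 3 = 2. So 0 ≥ 2, which is false.

Unsatisfiable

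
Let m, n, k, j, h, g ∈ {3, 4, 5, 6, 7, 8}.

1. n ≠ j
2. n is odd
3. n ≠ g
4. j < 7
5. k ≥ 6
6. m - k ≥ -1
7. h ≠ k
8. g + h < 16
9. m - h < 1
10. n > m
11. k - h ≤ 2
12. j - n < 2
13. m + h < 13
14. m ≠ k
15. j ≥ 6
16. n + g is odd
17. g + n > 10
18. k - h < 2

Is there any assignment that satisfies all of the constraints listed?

Satisfiable

Take m = 5, n = 7, k = 6, j = 6, h = 7, g = 6. Then constraint 6: m - k = -1; constraint 8: g + h = 13, and every other listed constraint is also met.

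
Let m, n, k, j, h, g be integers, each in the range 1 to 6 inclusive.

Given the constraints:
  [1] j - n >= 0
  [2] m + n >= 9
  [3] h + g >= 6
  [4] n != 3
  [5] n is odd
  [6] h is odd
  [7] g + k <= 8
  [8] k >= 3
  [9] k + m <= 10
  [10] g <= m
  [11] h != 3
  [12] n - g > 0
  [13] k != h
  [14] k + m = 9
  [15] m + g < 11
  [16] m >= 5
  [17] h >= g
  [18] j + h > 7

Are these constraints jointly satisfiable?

Satisfiable

Try m = 6, n = 5, k = 3, j = 5, h = 5, g = 3.
Check constraint 1: j - n = 0; constraint 2: m + n = 11. The remaining constraints are straightforward to verify.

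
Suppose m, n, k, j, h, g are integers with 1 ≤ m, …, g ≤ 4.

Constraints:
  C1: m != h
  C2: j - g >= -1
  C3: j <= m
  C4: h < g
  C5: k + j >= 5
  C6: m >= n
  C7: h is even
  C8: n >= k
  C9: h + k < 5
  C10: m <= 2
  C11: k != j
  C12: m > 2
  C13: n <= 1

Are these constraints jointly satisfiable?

Unsatisfiable

From constraints 8 and 13: k ≤ n ≤ 1. From constraints 3 and 10: j ≤ m ≤ 2. Hence k + j ≤ 3. But constraint 5 requires k + j ≥ 5, and 5 > 3. Contradiction.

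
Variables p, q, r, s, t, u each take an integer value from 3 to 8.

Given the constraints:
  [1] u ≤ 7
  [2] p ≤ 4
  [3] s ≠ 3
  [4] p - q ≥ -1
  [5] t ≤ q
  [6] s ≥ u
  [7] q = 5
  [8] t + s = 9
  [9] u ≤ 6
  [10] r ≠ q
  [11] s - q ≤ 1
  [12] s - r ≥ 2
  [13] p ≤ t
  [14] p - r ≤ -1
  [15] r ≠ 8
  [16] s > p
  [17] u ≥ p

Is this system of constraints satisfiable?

Unsatisfiable

Constraints 4, 11, 12, and 14 give p − q ≥ -1, q − s ≥ -1, s − r ≥ 2, r − p ≥ 1.
Adding all 4 inequalities: the left sides telescope to 0, and the right sides sum to (-1) + (-1) + 2 + 1 = 1. So 0 ≥ 1, which is false.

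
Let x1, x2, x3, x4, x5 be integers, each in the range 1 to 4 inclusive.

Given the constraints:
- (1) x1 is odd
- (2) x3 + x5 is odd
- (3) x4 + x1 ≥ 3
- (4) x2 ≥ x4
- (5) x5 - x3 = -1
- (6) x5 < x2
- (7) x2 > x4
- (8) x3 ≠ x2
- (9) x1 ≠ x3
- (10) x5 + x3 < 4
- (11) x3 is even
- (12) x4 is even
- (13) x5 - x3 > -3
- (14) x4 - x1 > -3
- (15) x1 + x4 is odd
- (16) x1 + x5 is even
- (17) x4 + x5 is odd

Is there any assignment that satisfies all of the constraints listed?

Setting (x1, x2, x3, x4, x5) = (3, 3, 2, 2, 1) satisfies everything: constraint 3: x4 + x1 = 5; constraint 5: x5 - x3 = -1; constraint 10: x5 + x3 = 3, and the others follow.

Satisfiable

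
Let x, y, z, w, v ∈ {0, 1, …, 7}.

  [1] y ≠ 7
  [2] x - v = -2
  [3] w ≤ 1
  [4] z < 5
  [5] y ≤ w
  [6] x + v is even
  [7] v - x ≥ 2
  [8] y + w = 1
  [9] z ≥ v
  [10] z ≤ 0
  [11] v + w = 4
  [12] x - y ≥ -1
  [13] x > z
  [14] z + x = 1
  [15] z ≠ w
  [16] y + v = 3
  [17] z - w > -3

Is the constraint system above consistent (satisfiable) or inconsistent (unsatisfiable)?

From constraints 3 and 5: y ≤ w ≤ 1. From constraints 9 and 10: v ≤ z ≤ 0. Hence y + v ≤ 1. But constraint 16 requires y + v = 3, and 3 > 1. Contradiction.

Unsatisfiable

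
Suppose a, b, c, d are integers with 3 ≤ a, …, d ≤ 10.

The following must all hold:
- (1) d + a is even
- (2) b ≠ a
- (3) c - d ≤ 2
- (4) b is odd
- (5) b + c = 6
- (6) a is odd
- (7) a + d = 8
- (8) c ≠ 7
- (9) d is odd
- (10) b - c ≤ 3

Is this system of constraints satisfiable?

Satisfiable

Setting (a, b, c, d) = (5, 3, 3, 3) satisfies everything: constraint 3: c - d = 0; constraint 5: b + c = 6, and the others follow.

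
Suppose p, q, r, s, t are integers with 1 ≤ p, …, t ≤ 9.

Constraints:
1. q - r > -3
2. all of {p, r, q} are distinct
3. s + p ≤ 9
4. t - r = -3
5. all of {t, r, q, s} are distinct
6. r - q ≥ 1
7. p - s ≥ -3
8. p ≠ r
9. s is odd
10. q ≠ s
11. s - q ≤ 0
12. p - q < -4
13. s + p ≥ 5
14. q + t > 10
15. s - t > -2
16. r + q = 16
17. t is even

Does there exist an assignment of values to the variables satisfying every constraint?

Satisfiable

Setting (p, q, r, s, t) = (2, 7, 9, 5, 6) satisfies everything: constraint 1: q - r = -2; constraint 3: s + p = 7, and the others follow.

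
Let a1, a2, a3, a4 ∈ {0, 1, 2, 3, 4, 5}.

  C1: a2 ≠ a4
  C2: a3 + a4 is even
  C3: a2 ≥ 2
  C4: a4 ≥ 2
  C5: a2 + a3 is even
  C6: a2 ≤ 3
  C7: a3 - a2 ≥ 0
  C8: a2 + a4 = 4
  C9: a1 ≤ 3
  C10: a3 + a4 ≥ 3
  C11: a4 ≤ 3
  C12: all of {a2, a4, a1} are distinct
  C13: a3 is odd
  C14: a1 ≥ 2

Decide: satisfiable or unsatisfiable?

Constraints 3, 4, 6, 9, 11, and 14 confine each of a2, a4, a1 to the 2 values {2, 3}.
Constraint 12 requires all 3 of them to be distinct, but only 2 values are available — impossible by the pigeonhole principle.

Unsatisfiable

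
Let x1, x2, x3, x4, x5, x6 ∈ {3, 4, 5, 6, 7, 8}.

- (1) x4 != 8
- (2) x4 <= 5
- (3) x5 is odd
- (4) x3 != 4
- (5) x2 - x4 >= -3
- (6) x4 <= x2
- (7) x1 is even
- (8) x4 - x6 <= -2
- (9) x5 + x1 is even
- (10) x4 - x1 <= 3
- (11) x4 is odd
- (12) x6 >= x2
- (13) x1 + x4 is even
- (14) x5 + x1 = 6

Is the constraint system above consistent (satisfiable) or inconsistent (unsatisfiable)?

Unsatisfiable

Constraint 3 makes x5 odd and constraint 7 makes x1 even, so x5 + x1 must be odd. Constraint 9 says x5 + x1 is even — contradiction.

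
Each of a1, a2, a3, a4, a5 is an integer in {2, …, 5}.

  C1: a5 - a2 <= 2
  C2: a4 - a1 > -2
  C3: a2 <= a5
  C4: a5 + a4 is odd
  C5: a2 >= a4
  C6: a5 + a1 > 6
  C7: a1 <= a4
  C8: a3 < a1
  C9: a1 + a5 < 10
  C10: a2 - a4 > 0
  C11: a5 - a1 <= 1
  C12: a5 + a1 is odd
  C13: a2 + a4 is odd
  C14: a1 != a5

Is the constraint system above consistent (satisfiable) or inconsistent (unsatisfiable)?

Take a1 = 4, a2 = 5, a3 = 3, a4 = 4, a5 = 5. Then constraint 1: a5 - a2 = 0; constraint 2: a4 - a1 = 0, and every other listed constraint is also met.

Satisfiable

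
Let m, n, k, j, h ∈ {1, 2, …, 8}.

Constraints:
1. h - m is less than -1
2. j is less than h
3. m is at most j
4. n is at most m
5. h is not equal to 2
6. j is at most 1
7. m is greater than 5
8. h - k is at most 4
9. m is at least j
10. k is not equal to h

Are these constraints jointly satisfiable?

From constraint 7: m ≥ 6. From constraints 3 and 6: m ≤ j and j ≤ 1, so m ≤ 1. But 1 < 6, so no value of m works.

Unsatisfiable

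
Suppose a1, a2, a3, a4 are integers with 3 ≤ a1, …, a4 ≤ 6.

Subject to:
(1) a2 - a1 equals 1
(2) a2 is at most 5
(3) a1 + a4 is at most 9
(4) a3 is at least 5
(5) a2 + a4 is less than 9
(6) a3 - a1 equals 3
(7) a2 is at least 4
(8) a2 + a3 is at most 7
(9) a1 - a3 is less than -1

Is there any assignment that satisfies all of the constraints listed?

From constraint 7: a2 ≥ 4. From constraint 4: a3 ≥ 5. Hence a2 + a3 ≥ 9. But constraint 8 requires a2 + a3 ≤ 7, and 7 < 9. Contradiction.

Unsatisfiable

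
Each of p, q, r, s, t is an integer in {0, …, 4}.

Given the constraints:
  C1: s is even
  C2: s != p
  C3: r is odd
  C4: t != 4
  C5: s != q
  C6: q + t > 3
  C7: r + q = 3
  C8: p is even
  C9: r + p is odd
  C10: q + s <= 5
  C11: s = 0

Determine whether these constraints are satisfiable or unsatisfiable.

The assignment p = 4, q = 2, r = 1, s = 0, t = 3 works:
  constraint 6 holds since q + t = 5.
  constraint 7 holds since r + q = 3.
The rest check out directly.

Satisfiable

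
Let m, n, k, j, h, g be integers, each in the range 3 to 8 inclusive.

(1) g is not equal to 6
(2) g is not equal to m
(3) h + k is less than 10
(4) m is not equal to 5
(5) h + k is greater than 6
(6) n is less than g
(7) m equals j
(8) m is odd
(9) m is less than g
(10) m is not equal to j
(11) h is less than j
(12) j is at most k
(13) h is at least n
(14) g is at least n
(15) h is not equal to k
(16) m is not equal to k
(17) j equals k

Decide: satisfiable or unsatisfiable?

From constraints 7 and 17, m = j = k, so m = k. But constraint 16 says m ≠ k. Contradiction.

Unsatisfiable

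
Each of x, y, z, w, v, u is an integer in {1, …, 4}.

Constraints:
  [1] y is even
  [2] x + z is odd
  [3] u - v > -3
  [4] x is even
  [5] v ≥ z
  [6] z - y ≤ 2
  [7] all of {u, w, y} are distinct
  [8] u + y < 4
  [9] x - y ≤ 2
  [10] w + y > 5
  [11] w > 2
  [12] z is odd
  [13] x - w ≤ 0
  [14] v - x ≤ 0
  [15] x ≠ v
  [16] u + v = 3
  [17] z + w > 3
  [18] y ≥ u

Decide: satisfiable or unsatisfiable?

Satisfiable

Try x = 4, y = 2, z = 1, w = 4, v = 2, u = 1.
Check constraint 3: u - v = -1; constraint 6: z - y = -1; constraint 8: u + y = 3. The remaining constraints are straightforward to verify.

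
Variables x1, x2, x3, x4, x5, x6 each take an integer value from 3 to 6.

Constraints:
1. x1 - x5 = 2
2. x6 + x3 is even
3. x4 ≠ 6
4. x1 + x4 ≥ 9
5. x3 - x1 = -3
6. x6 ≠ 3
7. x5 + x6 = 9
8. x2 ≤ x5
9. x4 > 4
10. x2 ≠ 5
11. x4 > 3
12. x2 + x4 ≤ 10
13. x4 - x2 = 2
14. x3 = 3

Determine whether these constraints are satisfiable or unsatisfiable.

Setting (x1, x2, x3, x4, x5, x6) = (6, 3, 3, 5, 4, 5) satisfies everything: constraint 1: x1 - x5 = 2; constraint 4: x1 + x4 = 11, and the others follow.

Satisfiable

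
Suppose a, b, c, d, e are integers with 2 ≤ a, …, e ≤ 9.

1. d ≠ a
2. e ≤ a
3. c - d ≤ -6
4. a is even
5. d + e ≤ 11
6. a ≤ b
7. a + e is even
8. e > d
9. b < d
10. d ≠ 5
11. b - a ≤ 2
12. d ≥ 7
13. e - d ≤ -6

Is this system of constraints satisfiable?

Unsatisfiable

Constraints 2, 6, 8, and 9 give d < e, e ≤ a, a ≤ b, b < d. Chaining: d < e ≤ a ≤ b < d, which forces d < d — impossible.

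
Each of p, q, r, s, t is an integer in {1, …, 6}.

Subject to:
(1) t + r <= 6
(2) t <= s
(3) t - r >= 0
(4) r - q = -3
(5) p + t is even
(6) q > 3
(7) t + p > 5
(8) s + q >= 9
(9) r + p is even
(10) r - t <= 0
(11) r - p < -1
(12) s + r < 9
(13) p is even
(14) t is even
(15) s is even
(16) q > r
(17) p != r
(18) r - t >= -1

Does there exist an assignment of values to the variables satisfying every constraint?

The assignment p = 4, q = 5, r = 2, s = 6, t = 2 works:
  constraint 1 holds since t + r = 4.
  constraint 3 holds since t - r = 0.
The rest check out directly.

Satisfiable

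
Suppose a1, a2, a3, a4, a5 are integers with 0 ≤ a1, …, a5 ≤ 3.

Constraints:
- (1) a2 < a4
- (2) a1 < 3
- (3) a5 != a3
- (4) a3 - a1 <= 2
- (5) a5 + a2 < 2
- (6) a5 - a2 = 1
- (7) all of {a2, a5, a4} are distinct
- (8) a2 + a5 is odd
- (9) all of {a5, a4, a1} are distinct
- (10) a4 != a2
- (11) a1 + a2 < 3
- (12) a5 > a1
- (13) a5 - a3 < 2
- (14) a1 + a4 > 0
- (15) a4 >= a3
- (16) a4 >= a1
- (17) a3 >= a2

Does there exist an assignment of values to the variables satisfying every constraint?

Setting (a1, a2, a3, a4, a5) = (0, 0, 0, 2, 1) satisfies everything: constraint 4: a3 - a1 = 0; constraint 5: a5 + a2 = 1; constraint 6: a5 - a2 = 1, and the others follow.

Satisfiable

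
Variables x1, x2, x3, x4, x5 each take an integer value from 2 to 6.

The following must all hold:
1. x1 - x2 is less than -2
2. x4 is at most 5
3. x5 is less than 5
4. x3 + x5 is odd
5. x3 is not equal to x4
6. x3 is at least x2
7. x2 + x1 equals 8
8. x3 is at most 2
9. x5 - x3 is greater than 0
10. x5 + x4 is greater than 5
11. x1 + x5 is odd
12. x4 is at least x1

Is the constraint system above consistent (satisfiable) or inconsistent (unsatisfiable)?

Unsatisfiable

From constraints 6 and 8: x2 ≤ x3 ≤ 2. From constraints 2 and 12: x1 ≤ x4 ≤ 5. Hence x2 + x1 ≤ 7. But constraint 7 requires x2 + x1 = 8, and 8 > 7. Contradiction.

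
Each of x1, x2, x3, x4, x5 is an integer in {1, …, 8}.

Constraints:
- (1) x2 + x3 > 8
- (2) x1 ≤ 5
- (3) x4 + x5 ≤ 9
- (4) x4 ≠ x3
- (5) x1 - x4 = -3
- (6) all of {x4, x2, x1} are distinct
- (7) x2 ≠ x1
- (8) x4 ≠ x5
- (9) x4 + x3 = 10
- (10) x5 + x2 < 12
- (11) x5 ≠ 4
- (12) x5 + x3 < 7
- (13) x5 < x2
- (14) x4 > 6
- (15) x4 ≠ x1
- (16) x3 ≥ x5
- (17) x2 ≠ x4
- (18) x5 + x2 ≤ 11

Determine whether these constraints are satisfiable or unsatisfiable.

Satisfiable

Take x1 = 4, x2 = 8, x3 = 3, x4 = 7, x5 = 1. Then constraint 1: x2 + x3 = 11; constraint 3: x4 + x5 = 8, and every other listed constraint is also met.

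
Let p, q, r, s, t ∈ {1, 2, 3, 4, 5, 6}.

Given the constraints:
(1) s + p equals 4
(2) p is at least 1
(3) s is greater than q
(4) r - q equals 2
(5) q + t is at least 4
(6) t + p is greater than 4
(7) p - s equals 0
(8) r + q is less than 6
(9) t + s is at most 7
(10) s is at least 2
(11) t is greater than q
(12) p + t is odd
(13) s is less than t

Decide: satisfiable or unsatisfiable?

Satisfiable

Take p = 2, q = 1, r = 3, s = 2, t = 5. Then constraint 1: s + p = 4; constraint 4: r - q = 2, and every other listed constraint is also met.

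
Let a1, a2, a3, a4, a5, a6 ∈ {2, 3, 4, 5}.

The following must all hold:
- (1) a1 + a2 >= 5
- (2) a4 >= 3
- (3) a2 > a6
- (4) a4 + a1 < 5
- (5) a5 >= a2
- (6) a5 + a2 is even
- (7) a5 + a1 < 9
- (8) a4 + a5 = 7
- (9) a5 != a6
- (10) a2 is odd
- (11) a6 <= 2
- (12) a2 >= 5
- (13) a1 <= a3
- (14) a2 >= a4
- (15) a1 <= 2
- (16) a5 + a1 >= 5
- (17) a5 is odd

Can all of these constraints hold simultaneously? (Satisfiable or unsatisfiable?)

Unsatisfiable

From constraint 2: a4 ≥ 3. From constraints 5 and 12: a5 ≥ a2 ≥ 5. Hence a4 + a5 ≥ 8. But constraint 8 requires a4 + a5 = 7, and 7 < 8. Contradiction.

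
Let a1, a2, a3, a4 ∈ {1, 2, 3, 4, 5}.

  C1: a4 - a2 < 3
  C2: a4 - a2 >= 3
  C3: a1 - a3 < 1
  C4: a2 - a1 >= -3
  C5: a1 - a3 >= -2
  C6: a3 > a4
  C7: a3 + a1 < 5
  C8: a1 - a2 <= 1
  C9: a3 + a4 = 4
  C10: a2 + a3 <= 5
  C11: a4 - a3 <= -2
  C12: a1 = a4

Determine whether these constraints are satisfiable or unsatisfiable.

Unsatisfiable

Constraints 2, 5, 8, and 11 give a1 − a3 ≥ -2, a3 − a4 ≥ 2, a4 − a2 ≥ 3, a2 − a1 ≥ -1.
Adding all 4 inequalities: the left sides telescope to 0, and the right sides sum to (-2) + 2 + 3 + (-1) = 2. So 0 ≥ 2, which is false.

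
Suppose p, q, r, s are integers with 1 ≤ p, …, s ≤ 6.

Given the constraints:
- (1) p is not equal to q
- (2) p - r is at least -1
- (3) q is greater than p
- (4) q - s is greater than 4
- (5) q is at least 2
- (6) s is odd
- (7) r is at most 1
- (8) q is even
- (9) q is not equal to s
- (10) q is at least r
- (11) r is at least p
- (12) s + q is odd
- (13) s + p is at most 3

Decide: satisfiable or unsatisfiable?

Setting (p, q, r, s) = (1, 6, 1, 1) satisfies everything: constraint 2: p - r = 0; constraint 4: q - s = 5; constraint 13: s + p = 2, and the others follow.

Satisfiable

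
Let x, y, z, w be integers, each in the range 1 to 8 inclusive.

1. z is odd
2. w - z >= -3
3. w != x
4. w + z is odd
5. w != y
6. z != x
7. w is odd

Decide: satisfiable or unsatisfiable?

Unsatisfiable

Constraint 7 makes w odd and constraint 1 makes z odd, so w + z must be even. Constraint 4 says w + z is odd — contradiction.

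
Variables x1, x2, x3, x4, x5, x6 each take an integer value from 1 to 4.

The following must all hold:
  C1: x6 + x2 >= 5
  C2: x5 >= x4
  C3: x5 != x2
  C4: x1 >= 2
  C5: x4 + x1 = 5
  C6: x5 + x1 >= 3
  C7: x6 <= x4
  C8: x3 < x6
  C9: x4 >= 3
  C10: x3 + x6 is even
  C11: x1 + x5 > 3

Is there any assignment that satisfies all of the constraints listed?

The assignment x1 = 2, x2 = 2, x3 = 1, x4 = 3, x5 = 3, x6 = 3 works:
  constraint 1 holds since x6 + x2 = 5.
  constraint 5 holds since x4 + x1 = 5.
  constraint 6 holds since x5 + x1 = 5.
The rest check out directly.

Satisfiable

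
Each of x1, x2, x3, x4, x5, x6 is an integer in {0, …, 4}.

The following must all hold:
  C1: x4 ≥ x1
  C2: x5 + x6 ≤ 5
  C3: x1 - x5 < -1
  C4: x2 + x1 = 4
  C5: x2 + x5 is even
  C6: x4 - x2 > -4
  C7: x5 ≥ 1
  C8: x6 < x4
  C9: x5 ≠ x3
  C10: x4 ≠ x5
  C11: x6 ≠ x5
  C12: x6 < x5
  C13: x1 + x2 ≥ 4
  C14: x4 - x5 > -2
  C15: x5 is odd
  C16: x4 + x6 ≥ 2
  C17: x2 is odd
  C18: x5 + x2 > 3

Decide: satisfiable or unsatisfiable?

Satisfiable

Setting (x1, x2, x3, x4, x5, x6) = (1, 3, 1, 2, 3, 1) satisfies everything: constraint 2: x5 + x6 = 4; constraint 3: x1 - x5 = -2, and the others follow.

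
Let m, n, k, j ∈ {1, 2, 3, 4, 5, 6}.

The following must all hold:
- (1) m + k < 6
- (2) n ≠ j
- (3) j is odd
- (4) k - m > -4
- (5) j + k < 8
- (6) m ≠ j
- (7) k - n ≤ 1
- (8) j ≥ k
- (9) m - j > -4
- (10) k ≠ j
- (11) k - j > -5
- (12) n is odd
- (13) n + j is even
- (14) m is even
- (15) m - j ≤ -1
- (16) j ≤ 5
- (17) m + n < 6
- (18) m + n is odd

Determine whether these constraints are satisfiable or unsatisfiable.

One satisfying assignment is m = 4, n = 1, k = 1, j = 5.
For the less obvious constraints — constraint 1: m + k = 5; constraint 4: k - m = -3; constraint 5: j + k = 6 — and the others hold by inspection.

Satisfiable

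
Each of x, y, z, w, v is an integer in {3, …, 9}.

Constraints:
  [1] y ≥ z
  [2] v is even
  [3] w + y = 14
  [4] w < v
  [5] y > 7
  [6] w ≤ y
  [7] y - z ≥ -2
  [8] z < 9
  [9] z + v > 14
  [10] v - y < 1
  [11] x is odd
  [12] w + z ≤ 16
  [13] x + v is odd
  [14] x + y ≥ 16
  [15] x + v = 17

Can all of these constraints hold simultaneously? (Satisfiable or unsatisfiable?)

Take x = 9, y = 8, z = 7, w = 6, v = 8. Then constraint 3: w + y = 14; constraint 7: y - z = 1; constraint 9: z + v = 15, and every other listed constraint is also met.

Satisfiable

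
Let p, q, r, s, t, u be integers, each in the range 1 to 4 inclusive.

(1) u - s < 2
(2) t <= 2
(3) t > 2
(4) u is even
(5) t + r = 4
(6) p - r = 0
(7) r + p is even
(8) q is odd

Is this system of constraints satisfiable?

Unsatisfiable

From constraint 3: t ≥ 3. From constraint 2: t ≤ 2. But 2 < 3, so no value of t works.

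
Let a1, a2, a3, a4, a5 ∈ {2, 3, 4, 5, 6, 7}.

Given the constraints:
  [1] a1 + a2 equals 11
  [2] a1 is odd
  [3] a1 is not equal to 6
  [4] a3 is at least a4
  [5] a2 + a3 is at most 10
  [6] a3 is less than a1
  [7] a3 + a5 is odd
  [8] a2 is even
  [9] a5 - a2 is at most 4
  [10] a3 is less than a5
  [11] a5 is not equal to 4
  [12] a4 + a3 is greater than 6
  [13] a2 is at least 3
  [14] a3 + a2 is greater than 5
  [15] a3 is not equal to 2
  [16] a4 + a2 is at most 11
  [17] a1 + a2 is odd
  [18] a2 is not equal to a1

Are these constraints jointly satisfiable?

Satisfiable

Take a1 = 7, a2 = 4, a3 = 4, a4 = 4, a5 = 7. Then constraint 1: a1 + a2 = 11; constraint 5: a2 + a3 = 8; constraint 9: a5 - a2 = 3, and every other listed constraint is also met.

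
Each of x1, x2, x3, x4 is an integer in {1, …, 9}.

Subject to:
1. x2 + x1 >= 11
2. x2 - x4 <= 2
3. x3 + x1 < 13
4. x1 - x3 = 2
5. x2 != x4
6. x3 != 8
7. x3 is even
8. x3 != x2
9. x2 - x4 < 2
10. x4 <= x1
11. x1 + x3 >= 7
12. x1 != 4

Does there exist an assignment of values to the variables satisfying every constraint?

One satisfying assignment is x1 = 6, x2 = 6, x3 = 4, x4 = 5.
For the less obvious constraints — constraint 1: x2 + x1 = 12; constraint 2: x2 - x4 = 1; constraint 3: x3 + x1 = 10 — and the others hold by inspection.

Satisfiable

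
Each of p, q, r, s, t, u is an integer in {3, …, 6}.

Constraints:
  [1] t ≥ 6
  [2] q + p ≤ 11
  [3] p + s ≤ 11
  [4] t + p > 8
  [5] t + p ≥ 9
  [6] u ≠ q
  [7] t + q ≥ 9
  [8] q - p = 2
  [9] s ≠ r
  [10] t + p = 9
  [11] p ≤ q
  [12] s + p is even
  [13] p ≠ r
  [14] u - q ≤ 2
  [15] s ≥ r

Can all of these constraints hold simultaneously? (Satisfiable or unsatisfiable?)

Satisfiable

Try p = 3, q = 5, r = 4, s = 5, t = 6, u = 4.
Check constraint 2: q + p = 8; constraint 3: p + s = 8; constraint 4: t + p = 9. The remaining constraints are straightforward to verify.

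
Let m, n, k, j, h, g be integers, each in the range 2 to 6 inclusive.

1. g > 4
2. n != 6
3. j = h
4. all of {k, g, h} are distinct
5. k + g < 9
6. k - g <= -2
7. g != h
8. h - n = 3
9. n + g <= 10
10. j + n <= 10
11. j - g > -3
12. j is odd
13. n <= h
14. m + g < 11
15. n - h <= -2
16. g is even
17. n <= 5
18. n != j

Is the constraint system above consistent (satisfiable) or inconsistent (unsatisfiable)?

Satisfiable

Take m = 4, n = 2, k = 2, j = 5, h = 5, g = 6. Then constraint 5: k + g = 8; constraint 6: k - g = -4, and every other listed constraint is also met.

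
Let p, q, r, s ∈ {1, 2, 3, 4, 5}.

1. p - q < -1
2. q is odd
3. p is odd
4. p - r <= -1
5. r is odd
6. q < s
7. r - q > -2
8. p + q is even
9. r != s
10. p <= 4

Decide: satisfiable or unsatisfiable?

Satisfiable

Try p = 1, q = 3, r = 3, s = 4.
Check constraint 1: p - q = -2; constraint 4: p - r = -2. The remaining constraints are straightforward to verify.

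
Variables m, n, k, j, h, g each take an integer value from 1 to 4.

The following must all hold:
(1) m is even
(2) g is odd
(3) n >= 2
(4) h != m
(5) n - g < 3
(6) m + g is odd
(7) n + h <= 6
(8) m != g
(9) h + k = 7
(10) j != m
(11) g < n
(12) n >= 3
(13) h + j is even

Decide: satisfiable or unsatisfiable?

One satisfying assignment is m = 2, n = 3, k = 4, j = 1, h = 3, g = 1.
For the less obvious constraints — constraint 5: n - g = 2; constraint 7: n + h = 6 — and the others hold by inspection.

Satisfiable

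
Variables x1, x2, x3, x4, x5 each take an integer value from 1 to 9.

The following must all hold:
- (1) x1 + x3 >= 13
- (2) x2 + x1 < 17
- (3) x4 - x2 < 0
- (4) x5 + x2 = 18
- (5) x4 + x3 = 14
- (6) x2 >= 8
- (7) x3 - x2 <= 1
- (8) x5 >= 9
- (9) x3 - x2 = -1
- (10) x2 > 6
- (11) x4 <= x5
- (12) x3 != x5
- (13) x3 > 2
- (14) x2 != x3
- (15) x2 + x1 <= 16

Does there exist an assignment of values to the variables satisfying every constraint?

Satisfiable

The assignment x1 = 6, x2 = 9, x3 = 8, x4 = 6, x5 = 9 works:
  constraint 1 holds since x1 + x3 = 14.
  constraint 2 holds since x2 + x1 = 15.
  constraint 3 holds since x4 - x2 = -3.
The rest check out directly.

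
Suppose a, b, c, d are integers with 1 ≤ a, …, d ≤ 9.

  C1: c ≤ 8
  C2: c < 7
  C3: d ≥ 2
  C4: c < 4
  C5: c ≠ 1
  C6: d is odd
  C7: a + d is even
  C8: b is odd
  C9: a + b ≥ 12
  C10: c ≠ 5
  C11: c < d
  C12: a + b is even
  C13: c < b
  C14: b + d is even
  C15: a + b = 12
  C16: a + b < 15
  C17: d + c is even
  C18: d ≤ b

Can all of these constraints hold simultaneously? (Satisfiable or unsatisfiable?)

Satisfiable

Take a = 3, b = 9, c = 3, d = 9. Then constraint 9: a + b = 12; constraint 15: a + b = 12; constraint 16: a + b = 12, and every other listed constraint is also met.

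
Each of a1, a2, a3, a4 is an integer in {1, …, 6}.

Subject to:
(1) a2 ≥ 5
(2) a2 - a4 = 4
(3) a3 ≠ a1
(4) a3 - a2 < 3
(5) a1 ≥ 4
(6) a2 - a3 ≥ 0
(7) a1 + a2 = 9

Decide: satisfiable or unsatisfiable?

Satisfiable

Take a1 = 4, a2 = 5, a3 = 5, a4 = 1. Then constraint 2: a2 - a4 = 4; constraint 4: a3 - a2 = 0, and every other listed constraint is also met.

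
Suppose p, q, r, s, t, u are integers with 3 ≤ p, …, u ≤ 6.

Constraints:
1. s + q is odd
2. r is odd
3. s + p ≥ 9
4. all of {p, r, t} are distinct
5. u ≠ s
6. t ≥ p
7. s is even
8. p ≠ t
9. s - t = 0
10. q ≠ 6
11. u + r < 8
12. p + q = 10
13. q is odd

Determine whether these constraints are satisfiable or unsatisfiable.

Try p = 5, q = 5, r = 3, s = 6, t = 6, u = 4.
Check constraint 3: s + p = 11; constraint 9: s - t = 0. The remaining constraints are straightforward to verify.

Satisfiable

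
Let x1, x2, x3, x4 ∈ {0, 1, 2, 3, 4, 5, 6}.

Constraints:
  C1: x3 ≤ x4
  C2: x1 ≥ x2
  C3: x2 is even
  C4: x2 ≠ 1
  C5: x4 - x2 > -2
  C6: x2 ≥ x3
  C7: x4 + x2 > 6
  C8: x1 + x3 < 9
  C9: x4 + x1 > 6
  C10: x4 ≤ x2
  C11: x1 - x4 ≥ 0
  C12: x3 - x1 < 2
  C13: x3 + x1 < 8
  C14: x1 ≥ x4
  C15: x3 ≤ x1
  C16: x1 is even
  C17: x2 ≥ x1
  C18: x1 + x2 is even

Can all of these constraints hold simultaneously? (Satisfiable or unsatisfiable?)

Satisfiable

Try x1 = 4, x2 = 4, x3 = 3, x4 = 4.
Check constraint 5: x4 - x2 = 0; constraint 7: x4 + x2 = 8; constraint 8: x1 + x3 = 7. The remaining constraints are straightforward to verify.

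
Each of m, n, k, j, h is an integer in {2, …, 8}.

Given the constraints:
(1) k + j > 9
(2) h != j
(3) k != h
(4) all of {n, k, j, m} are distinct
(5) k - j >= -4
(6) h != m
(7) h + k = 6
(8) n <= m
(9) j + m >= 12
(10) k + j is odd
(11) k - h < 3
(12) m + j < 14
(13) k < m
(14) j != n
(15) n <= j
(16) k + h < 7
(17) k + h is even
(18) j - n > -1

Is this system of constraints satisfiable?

Satisfiable

Take m = 6, n = 5, k = 4, j = 7, h = 2. Then constraint 1: k + j = 11; constraint 5: k - j = -3, and every other listed constraint is also met.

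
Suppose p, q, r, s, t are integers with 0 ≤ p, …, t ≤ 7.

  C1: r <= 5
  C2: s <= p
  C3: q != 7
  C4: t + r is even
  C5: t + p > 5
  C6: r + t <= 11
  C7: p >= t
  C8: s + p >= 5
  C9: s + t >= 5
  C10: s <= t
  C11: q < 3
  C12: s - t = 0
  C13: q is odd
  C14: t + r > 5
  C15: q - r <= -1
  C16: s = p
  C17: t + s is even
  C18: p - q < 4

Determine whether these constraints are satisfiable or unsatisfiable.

Satisfiable

One satisfying assignment is p = 3, q = 1, r = 5, s = 3, t = 3.
For the less obvious constraints — constraint 5: t + p = 6; constraint 6: r + t = 8; constraint 8: s + p = 6 — and the others hold by inspection.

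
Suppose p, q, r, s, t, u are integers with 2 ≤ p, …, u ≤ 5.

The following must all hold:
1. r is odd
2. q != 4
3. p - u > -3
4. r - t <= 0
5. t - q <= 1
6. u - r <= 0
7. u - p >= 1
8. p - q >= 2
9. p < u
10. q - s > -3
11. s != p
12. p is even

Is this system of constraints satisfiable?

Constraints 4, 5, 6, 7, and 8 give p − q ≥ 2, q − t ≥ -1, t − r ≥ 0, r − u ≥ 0, u − p ≥ 1.
Adding all 5 inequalities: the left sides telescope to 0, and the right sides sum to 2 + (-1) + 0 + 0 + 1 = 2. So 0 ≥ 2, which is false.

Unsatisfiable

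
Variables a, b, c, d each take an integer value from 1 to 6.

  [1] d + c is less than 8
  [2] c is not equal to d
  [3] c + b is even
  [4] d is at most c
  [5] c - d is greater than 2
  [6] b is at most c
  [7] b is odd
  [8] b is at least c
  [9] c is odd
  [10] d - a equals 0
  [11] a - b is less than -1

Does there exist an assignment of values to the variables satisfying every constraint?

Satisfiable

Try a = 1, b = 5, c = 5, d = 1.
Check constraint 1: d + c = 6; constraint 5: c - d = 4. The remaining constraints are straightforward to verify.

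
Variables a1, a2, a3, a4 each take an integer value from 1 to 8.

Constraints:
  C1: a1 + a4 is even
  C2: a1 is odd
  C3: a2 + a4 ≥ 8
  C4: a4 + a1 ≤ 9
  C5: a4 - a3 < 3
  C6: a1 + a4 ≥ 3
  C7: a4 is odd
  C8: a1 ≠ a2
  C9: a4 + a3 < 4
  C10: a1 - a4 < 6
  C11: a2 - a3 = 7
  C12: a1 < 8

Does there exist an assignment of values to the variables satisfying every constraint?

Satisfiable

Setting (a1, a2, a3, a4) = (5, 8, 1, 1) satisfies everything: constraint 3: a2 + a4 = 9; constraint 4: a4 + a1 = 6; constraint 5: a4 - a3 = 0, and the others follow.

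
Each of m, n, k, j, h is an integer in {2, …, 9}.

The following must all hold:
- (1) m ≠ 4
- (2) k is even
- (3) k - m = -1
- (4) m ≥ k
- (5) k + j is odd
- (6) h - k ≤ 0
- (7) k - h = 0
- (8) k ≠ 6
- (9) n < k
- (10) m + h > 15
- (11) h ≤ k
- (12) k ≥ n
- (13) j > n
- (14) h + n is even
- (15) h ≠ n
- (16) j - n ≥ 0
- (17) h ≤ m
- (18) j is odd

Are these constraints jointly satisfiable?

Take m = 9, n = 6, k = 8, j = 9, h = 8. Then constraint 3: k - m = -1; constraint 6: h - k = 0; constraint 7: k - h = 0, and every other listed constraint is also met.

Satisfiable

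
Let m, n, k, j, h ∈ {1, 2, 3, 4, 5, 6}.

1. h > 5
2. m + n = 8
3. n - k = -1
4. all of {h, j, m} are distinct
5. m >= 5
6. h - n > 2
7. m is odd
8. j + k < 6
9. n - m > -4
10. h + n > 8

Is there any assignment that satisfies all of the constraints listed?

Satisfiable

One satisfying assignment is m = 5, n = 3, k = 4, j = 1, h = 6.
For the less obvious constraints — constraint 2: m + n = 8; constraint 3: n - k = -1 — and the others hold by inspection.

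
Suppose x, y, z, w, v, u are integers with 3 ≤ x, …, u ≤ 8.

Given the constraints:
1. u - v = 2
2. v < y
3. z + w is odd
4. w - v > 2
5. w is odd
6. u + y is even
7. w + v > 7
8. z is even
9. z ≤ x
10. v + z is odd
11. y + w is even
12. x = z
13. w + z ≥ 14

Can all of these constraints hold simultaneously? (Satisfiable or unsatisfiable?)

Satisfiable

Setting (x, y, z, w, v, u) = (8, 5, 8, 7, 3, 5) satisfies everything: constraint 1: u - v = 2; constraint 4: w - v = 4, and the others follow.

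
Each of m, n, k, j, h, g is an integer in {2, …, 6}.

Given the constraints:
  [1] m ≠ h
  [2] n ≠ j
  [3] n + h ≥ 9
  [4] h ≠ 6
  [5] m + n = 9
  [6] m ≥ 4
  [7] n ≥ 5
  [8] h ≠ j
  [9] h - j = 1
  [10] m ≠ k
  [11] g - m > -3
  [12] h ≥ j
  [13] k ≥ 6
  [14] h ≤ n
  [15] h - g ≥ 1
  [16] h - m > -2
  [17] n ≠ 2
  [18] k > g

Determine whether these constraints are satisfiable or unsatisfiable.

Take m = 4, n = 5, k = 6, j = 4, h = 5, g = 2. Then constraint 3: n + h = 10; constraint 5: m + n = 9; constraint 9: h - j = 1, and every other listed constraint is also met.

Satisfiable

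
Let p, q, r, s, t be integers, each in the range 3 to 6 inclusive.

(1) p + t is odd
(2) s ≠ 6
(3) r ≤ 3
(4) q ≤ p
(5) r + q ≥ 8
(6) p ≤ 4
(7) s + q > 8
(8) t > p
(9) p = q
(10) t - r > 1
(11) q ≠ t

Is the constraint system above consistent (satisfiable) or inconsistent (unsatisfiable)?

From constraint 3: r ≤ 3. From constraints 4 and 6: q ≤ p ≤ 4. Hence r + q ≤ 7. But constraint 5 requires r + q ≥ 8, and 8 > 7. Contradiction.

Unsatisfiable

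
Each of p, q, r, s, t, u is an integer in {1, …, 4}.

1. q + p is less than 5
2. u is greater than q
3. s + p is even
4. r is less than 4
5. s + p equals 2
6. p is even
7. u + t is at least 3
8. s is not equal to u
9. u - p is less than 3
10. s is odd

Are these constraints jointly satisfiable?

Constraint 10 makes s odd and constraint 6 makes p even, so s + p must be odd. Constraint 3 says s + p is even — contradiction.

Unsatisfiable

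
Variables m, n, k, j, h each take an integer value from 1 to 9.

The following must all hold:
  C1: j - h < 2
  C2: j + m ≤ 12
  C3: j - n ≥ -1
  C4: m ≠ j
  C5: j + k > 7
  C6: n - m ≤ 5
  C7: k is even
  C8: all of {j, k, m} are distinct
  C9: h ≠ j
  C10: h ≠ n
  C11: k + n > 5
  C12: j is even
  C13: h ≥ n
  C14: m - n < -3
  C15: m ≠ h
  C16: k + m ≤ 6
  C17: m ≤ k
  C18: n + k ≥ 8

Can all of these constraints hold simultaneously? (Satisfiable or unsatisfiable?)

Satisfiable

The assignment m = 1, n = 6, k = 2, j = 8, h = 9 works:
  constraint 1 holds since j - h = -1.
  constraint 2 holds since j + m = 9.
  constraint 3 holds since j - n = 2.
The rest check out directly.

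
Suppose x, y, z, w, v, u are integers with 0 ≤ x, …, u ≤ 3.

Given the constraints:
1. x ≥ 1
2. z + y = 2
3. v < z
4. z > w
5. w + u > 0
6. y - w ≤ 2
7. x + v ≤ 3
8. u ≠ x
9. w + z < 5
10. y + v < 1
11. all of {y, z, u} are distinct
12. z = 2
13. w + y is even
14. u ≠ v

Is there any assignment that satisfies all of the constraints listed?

Setting (x, y, z, w, v, u) = (2, 0, 2, 0, 0, 1) satisfies everything: constraint 2: z + y = 2; constraint 5: w + u = 1, and the others follow.

Satisfiable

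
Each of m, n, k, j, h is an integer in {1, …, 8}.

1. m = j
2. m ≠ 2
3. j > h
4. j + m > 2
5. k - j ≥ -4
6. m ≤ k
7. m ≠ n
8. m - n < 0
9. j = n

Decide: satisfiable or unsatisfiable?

Unsatisfiable

From constraints 1 and 9, m = j = n, so m = n. But constraint 7 says m ≠ n. Contradiction.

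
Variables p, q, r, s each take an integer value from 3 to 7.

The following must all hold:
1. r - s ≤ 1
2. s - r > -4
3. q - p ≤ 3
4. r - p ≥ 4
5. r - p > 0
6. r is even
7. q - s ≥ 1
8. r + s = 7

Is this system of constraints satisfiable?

Constraints 1, 3, 4, and 7 give p − q ≥ -3, q − s ≥ 1, s − r ≥ -1, r − p ≥ 4.
Adding all 4 inequalities: the left sides telescope to 0, and the right sides sum to (-3) + 1 + (-1) + 4 = 1. So 0 ≥ 1, which is false.

Unsatisfiable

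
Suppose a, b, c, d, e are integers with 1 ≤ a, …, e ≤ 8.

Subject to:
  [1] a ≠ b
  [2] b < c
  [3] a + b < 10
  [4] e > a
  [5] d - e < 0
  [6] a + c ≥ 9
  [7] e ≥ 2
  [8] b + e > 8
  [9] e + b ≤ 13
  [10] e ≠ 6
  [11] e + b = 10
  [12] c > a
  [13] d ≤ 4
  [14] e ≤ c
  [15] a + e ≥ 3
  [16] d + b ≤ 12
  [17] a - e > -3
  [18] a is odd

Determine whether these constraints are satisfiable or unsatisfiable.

Satisfiable

The assignment a = 1, b = 7, c = 8, d = 2, e = 3 works:
  constraint 3 holds since a + b = 8.
  constraint 5 holds since d - e = -1.
The rest check out directly.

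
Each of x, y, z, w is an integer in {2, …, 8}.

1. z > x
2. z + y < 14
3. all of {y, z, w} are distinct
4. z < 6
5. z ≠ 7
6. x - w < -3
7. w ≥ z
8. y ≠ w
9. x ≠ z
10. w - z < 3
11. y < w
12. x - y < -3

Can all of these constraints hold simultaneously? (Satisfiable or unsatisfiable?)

Satisfiable

One satisfying assignment is x = 2, y = 6, z = 5, w = 7.
For the less obvious constraints — constraint 2: z + y = 11; constraint 6: x - w = -5 — and the others hold by inspection.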